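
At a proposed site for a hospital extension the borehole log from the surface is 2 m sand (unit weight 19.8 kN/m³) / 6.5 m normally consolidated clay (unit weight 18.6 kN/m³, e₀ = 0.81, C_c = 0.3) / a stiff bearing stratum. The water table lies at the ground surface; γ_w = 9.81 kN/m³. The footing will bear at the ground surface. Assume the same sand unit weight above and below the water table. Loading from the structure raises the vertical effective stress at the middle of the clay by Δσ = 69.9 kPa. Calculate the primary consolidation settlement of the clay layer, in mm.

Mid-depth of clay below the ground surface: z = 2 + 6.5/2 = 5.25 m.
Total vertical stress at mid-clay: σ_v = 19.8×2 + 18.6×3.25 = 100.05 kPa.
Pore pressure: u = 9.81×(5.25 − 0) = 51.503 kPa.
Initial effective stress: σ'_0 = σ_v − u = 100.05 − 51.503 = 48.547 kPa.
Final effective stress: σ'_f = σ'_0 + Δσ = 48.547 + 69.9 = 118.45 kPa.
Normally consolidated clay, so the full stress increment lies on the virgin compression line:
S_c = C_c·H/(1+e₀)·log₁₀(σ'_f/σ'_0) = 0.3×6.5/(1+0.81)×log₁₀(118.45/48.547)
    = 1.0773 × 0.38737 = 0.4173 m

S_c ≈ 417 mm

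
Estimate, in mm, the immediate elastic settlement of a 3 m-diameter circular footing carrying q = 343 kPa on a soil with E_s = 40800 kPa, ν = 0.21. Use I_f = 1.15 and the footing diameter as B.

S_e ≈ 27.7 mm

Immediate (elastic) settlement: S_e = q·B·(1−ν²)/E_s · I_f.
S_e = 343 × 3 × (1 − 0.21²) / 40800 × 1.15
    = 343 × 3 × 0.9559 / 40800 × 1.15
    = 0.02772 m = 27.72 mm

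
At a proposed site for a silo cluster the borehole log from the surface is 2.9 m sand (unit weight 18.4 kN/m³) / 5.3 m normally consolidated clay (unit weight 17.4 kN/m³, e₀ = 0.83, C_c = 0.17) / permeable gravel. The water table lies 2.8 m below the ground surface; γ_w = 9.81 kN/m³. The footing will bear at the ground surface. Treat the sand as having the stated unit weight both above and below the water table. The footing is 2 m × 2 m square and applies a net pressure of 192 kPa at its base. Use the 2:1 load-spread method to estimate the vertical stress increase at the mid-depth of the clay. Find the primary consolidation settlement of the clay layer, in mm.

Mid-depth of clay below the ground surface: z = 2.9 + 5.3/2 = 5.55 m.
Total vertical stress at mid-clay: σ_v = 18.4×2.9 + 17.4×2.65 = 99.47 kPa.
Pore pressure: u = 9.81×(5.55 − 2.8) = 26.978 kPa.
Initial effective stress: σ'_0 = σ_v − u = 99.47 − 26.978 = 72.492 kPa.
Stress increase at mid-clay by the 2:1 spreading method:
Δσ = qBL/((B+z)(L+z)) = 192×2×2/((2+5.55)(2+5.55)) = 13.473 kPa
Final effective stress: σ'_f = σ'_0 + Δσ = 72.492 + 13.473 = 85.965 kPa.
Normally consolidated clay, so the full stress increment lies on the virgin compression line:
S_c = C_c·H/(1+e₀)·log₁₀(σ'_f/σ'_0) = 0.17×5.3/(1+0.83)×log₁₀(85.965/72.492)
    = 0.49235 × 0.074032 = 0.03645 m

S_c ≈ 36.4 mm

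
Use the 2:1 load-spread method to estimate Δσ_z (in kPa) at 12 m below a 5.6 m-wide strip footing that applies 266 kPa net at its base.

By the 2:1 method the load spreads at 1 horizontal : 2 vertical, so at depth z the loaded area has grown by z in each plan dimension:
Δσ = qB/(B+z) = 266×5.6/(5.6+12) = 84.636 kPa

Δσ_z ≈ 84.6 kPa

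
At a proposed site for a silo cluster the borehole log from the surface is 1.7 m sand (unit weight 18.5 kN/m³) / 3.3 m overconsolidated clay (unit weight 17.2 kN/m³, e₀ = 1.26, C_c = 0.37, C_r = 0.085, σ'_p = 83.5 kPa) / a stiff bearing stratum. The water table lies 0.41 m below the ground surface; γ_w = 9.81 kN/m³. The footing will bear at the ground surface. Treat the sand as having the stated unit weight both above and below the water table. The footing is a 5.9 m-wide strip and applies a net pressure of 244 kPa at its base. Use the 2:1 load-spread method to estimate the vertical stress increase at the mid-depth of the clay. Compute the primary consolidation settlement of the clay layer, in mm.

S_c ≈ 242 mm

Mid-depth of clay below the ground surface: z = 1.7 + 3.3/2 = 3.35 m.
Total vertical stress at mid-clay: σ_v = 18.5×1.7 + 17.2×1.65 = 59.83 kPa.
Pore pressure: u = 9.81×(3.35 − 0.41) = 28.841 kPa.
Initial effective stress: σ'_0 = σ_v − u = 59.83 − 28.841 = 30.989 kPa.
Stress increase at mid-clay by the 2:1 spreading method:
Δσ = qB/(B+z) = 244×5.9/(5.9+3.35) = 155.63 kPa
Final effective stress: σ'_f = 30.989 + 155.63 = 186.62 kPa.
σ'_f = 186.62 > σ'_p = 83.5 kPa, so the stress path crosses the preconsolidation pressure — recompression up to σ'_p, then virgin compression beyond:
S_c = H/(1+e₀)·[C_r·log₁₀(σ'_p/σ'_0) + C_c·log₁₀(σ'_f/σ'_p)]
    = 3.3/2.26 × [0.085×log₁₀(83.5/30.989) + 0.37×log₁₀(186.62/83.5)]
    = 1.4602 × [0.036591 + 0.12923] = 0.2421 m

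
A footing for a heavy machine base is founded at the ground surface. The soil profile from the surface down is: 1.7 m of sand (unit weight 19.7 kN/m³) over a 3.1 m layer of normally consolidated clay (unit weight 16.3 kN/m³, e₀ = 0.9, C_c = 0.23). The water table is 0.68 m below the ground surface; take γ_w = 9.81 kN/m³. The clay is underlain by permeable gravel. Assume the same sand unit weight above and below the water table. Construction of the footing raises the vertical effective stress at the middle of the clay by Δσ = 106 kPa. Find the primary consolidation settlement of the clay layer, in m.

Mid-depth of clay below the ground surface: z = 1.7 + 3.1/2 = 3.25 m.
Total vertical stress at mid-clay: σ_v = 19.7×1.7 + 16.3×1.55 = 58.755 kPa.
Pore pressure: u = 9.81×(3.25 − 0.68) = 25.212 kPa.
Initial effective stress: σ'_0 = σ_v − u = 58.755 − 25.212 = 33.543 kPa.
Final effective stress: σ'_f = σ'_0 + Δσ = 33.543 + 106 = 139.54 kPa.
Normally consolidated clay, so the full stress increment lies on the virgin compression line:
S_c = C_c·H/(1+e₀)·log₁₀(σ'_f/σ'_0) = 0.23×3.1/(1+0.9)×log₁₀(139.54/33.543)
    = 0.37526 × 0.6191 = 0.2323 m

S_c ≈ 0.232 m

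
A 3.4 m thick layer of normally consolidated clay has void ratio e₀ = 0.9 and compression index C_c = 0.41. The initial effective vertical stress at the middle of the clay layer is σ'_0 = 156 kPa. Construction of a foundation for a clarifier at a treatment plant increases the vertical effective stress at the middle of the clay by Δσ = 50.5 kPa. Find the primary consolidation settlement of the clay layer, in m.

S_c ≈ 0.0894 m

Final effective stress: σ'_f = σ'_0 + Δσ = 156 + 50.5 = 206.5 kPa.
Normally consolidated clay, so the full stress increment lies on the virgin compression line:
S_c = C_c·H/(1+e₀)·log₁₀(σ'_f/σ'_0) = 0.41×3.4/(1+0.9)×log₁₀(206.5/156)
    = 0.73368 × 0.1218 = 0.08936 m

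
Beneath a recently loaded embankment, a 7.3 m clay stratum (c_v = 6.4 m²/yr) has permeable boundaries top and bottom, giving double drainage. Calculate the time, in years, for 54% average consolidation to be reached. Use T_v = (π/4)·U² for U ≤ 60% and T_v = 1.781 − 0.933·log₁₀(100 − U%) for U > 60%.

t ≈ 0.477 years

Drainage path length: H_d = H/2 = 3.65 m (double drainage).
U ≤ 60%: T_v = (π/4)·U² = (π/4)×0.54² = 0.22902.
t = T_v·H_d²/c_v = 0.22902×3.65²/6.4 = 0.4767 years.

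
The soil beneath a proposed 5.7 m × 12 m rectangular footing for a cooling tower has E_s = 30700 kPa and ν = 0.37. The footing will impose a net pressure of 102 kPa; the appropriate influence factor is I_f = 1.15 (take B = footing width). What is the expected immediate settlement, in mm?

Immediate (elastic) settlement: S_e = q·B·(1−ν²)/E_s · I_f.
S_e = 102 × 5.7 × (1 − 0.37²) / 30700 × 1.15
    = 102 × 5.7 × 0.8631 / 30700 × 1.15
    = 0.0188 m = 18.8 mm

S_e ≈ 18.8 mm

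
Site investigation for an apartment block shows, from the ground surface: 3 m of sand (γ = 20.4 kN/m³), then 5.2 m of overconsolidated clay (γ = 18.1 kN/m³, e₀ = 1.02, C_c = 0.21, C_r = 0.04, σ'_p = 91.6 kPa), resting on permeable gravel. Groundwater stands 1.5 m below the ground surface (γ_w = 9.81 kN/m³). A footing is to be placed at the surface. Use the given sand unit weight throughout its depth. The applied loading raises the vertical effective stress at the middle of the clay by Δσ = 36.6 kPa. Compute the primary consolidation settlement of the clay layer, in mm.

Mid-depth of clay below the ground surface: z = 3 + 5.2/2 = 5.6 m.
Total vertical stress at mid-clay: σ_v = 20.4×3 + 18.1×2.6 = 108.26 kPa.
Pore pressure: u = 9.81×(5.6 − 1.5) = 40.221 kPa.
Initial effective stress: σ'_0 = σ_v − u = 108.26 − 40.221 = 68.039 kPa.
Final effective stress: σ'_f = 68.039 + 36.6 = 104.64 kPa.
σ'_f = 104.64 > σ'_p = 91.6 kPa, so the stress path crosses the preconsolidation pressure — recompression up to σ'_p, then virgin compression beyond:
S_c = H/(1+e₀)·[C_r·log₁₀(σ'_p/σ'_0) + C_c·log₁₀(σ'_f/σ'_p)]
    = 5.2/2.02 × [0.04×log₁₀(91.6/68.039) + 0.21×log₁₀(104.64/91.6)]
    = 2.5743 × [0.0051655 + 0.012138] = 0.04454 m

S_c ≈ 44.5 mm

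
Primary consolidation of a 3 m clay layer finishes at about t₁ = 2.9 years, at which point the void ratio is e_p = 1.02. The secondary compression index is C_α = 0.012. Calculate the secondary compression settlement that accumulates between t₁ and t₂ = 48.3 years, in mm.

Secondary compression: S_s = C_α·H/(1+e_p)·log₁₀(t₂/t₁)
S_s = 0.012×3/(1+1.02)×log₁₀(48.3/2.9)
    = 0.01782 × 1.222 = 0.02177 m

S_s ≈ 21.8 mm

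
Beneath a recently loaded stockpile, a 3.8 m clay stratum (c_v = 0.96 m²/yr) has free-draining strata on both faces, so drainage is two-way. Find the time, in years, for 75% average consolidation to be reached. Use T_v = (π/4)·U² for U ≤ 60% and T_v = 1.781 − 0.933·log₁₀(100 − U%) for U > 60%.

Drainage path length: H_d = H/2 = 1.9 m (double drainage).
U > 60%: T_v = 1.781 − 0.933·log₁₀(100 − 75) = 0.47672.
t = T_v·H_d²/c_v = 0.47672×1.9²/0.96 = 1.793 years.

t ≈ 1.79 years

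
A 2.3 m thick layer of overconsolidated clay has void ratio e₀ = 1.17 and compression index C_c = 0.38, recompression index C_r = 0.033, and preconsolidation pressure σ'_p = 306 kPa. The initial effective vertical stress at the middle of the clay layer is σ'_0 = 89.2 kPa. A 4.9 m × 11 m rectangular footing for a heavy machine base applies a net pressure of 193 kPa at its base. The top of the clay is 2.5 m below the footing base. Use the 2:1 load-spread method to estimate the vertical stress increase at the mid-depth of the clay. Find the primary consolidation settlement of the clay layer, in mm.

S_c ≈ 10 mm

Mid-depth of clay below the footing base: z = 2.5 + 2.3/2 = 3.65 m.
Stress increase at mid-clay by the 2:1 spreading method:
Δσ = qBL/((B+z)(L+z)) = 193×4.9×11/((4.9+3.65)(11+3.65)) = 83.051 kPa
Final effective stress: σ'_f = 89.2 + 83.051 = 172.25 kPa.
σ'_f = 172.25 ≤ σ'_p = 306 kPa, so the clay remains overconsolidated and only the recompression index applies:
S_c = C_r·H/(1+e₀)·log₁₀(σ'_f/σ'_0) = 0.033×2.3/2.17×log₁₀(172.25/89.2)
    = 0.034977 × 0.28579 = 0.009996 m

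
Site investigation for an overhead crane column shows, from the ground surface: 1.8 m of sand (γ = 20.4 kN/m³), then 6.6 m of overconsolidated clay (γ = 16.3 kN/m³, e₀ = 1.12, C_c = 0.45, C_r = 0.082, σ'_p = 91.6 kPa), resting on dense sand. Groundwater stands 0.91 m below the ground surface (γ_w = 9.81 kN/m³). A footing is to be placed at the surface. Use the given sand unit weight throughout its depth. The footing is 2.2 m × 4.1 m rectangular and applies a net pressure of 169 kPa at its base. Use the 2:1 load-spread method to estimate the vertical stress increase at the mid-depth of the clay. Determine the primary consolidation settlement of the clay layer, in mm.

S_c ≈ 41.9 mm

Mid-depth of clay below the ground surface: z = 1.8 + 6.6/2 = 5.1 m.
Total vertical stress at mid-clay: σ_v = 20.4×1.8 + 16.3×3.3 = 90.51 kPa.
Pore pressure: u = 9.81×(5.1 − 0.91) = 41.104 kPa.
Initial effective stress: σ'_0 = σ_v − u = 90.51 − 41.104 = 49.406 kPa.
Stress increase at mid-clay by the 2:1 spreading method:
Δσ = qBL/((B+z)(L+z)) = 169×2.2×4.1/((2.2+5.1)(4.1+5.1)) = 22.698 kPa
Final effective stress: σ'_f = 49.406 + 22.698 = 72.104 kPa.
σ'_f = 72.104 ≤ σ'_p = 91.6 kPa, so the clay remains overconsolidated and only the recompression index applies:
S_c = C_r·H/(1+e₀)·log₁₀(σ'_f/σ'_0) = 0.082×6.6/2.12×log₁₀(72.104/49.406)
    = 0.25528 × 0.16418 = 0.04191 m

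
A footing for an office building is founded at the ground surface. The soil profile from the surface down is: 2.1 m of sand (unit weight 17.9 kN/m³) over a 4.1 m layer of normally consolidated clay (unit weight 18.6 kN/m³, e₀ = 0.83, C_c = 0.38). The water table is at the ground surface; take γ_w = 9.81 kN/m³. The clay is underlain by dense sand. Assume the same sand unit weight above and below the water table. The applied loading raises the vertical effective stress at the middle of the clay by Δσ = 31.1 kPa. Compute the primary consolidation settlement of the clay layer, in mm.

Mid-depth of clay below the ground surface: z = 2.1 + 4.1/2 = 4.15 m.
Total vertical stress at mid-clay: σ_v = 17.9×2.1 + 18.6×2.05 = 75.72 kPa.
Pore pressure: u = 9.81×(4.15 − 0) = 40.712 kPa.
Initial effective stress: σ'_0 = σ_v − u = 75.72 − 40.712 = 35.008 kPa.
Final effective stress: σ'_f = σ'_0 + Δσ = 35.008 + 31.1 = 66.108 kPa.
Normally consolidated clay, so the full stress increment lies on the virgin compression line:
S_c = C_c·H/(1+e₀)·log₁₀(σ'_f/σ'_0) = 0.38×4.1/(1+0.83)×log₁₀(66.108/35.008)
    = 0.85137 × 0.27609 = 0.2351 m

S_c ≈ 235 mm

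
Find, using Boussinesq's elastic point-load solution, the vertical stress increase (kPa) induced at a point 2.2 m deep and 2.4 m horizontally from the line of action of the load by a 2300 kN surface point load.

Δσ_z ≈ 32 kPa

Boussinesq vertical stress below a point load on an elastic half-space:
Δσ_z = 3P/(2πz²) · [1 + (r/z)²]^(−5/2)
r/z = 2.4/2.2 = 1.0909; [1+(r/z)²]^(−5/2) = 0.14088.
Δσ_z = 3×2300/(2π×2.2²) × 0.14088 = 226.89 × 0.14088 = 31.96 kPa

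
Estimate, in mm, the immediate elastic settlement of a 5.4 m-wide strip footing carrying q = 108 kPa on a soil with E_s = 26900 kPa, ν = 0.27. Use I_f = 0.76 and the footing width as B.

Immediate (elastic) settlement: S_e = q·B·(1−ν²)/E_s · I_f.
S_e = 108 × 5.4 × (1 − 0.27²) / 26900 × 0.76
    = 108 × 5.4 × 0.9271 / 26900 × 0.76
    = 0.01528 m = 15.28 mm

S_e ≈ 15.3 mm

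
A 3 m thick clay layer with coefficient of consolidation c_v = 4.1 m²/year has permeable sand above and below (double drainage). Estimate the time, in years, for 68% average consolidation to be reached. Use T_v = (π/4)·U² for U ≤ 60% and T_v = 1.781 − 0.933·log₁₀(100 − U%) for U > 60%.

t ≈ 0.207 years

Drainage path length: H_d = H/2 = 1.5 m (double drainage).
U > 60%: T_v = 1.781 − 0.933·log₁₀(100 − 68) = 0.3767.
t = T_v·H_d²/c_v = 0.3767×1.5²/4.1 = 0.2067 years.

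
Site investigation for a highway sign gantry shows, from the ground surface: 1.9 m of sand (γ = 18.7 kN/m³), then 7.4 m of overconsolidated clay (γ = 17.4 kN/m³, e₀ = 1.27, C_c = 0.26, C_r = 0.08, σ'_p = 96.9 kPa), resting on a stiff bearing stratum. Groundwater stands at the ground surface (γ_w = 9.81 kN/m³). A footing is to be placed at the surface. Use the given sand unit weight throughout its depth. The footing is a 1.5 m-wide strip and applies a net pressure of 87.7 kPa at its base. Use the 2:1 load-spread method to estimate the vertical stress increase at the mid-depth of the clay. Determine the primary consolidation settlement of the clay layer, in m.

Mid-depth of clay below the ground surface: z = 1.9 + 7.4/2 = 5.6 m.
Total vertical stress at mid-clay: σ_v = 18.7×1.9 + 17.4×3.7 = 99.91 kPa.
Pore pressure: u = 9.81×(5.6 − 0) = 54.936 kPa.
Initial effective stress: σ'_0 = σ_v − u = 99.91 − 54.936 = 44.974 kPa.
Stress increase at mid-clay by the 2:1 spreading method:
Δσ = qB/(B+z) = 87.7×1.5/(1.5+5.6) = 18.528 kPa
Final effective stress: σ'_f = 44.974 + 18.528 = 63.502 kPa.
σ'_f = 63.502 ≤ σ'_p = 96.9 kPa, so the clay remains overconsolidated and only the recompression index applies:
S_c = C_r·H/(1+e₀)·log₁₀(σ'_f/σ'_0) = 0.08×7.4/2.27×log₁₀(63.502/44.974)
    = 0.26079 × 0.14983 = 0.03907 m

S_c ≈ 0.0391 m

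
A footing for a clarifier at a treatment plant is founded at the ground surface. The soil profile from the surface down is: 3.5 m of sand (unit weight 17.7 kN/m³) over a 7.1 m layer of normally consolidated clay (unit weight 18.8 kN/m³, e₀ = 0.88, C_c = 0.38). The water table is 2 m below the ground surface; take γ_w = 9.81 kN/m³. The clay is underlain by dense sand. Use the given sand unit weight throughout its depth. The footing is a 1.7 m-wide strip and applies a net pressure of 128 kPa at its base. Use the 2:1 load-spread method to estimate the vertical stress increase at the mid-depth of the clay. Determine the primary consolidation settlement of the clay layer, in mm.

Mid-depth of clay below the ground surface: z = 3.5 + 7.1/2 = 7.05 m.
Total vertical stress at mid-clay: σ_v = 17.7×3.5 + 18.8×3.55 = 128.69 kPa.
Pore pressure: u = 9.81×(7.05 − 2) = 49.541 kPa.
Initial effective stress: σ'_0 = σ_v − u = 128.69 − 49.541 = 79.149 kPa.
Stress increase at mid-clay by the 2:1 spreading method:
Δσ = qB/(B+z) = 128×1.7/(1.7+7.05) = 24.869 kPa
Final effective stress: σ'_f = σ'_0 + Δσ = 79.149 + 24.869 = 104.02 kPa.
Normally consolidated clay, so the full stress increment lies on the virgin compression line:
S_c = C_c·H/(1+e₀)·log₁₀(σ'_f/σ'_0) = 0.38×7.1/(1+0.88)×log₁₀(104.02/79.149)
    = 1.4351 × 0.11867 = 0.1703 m

S_c ≈ 170 mm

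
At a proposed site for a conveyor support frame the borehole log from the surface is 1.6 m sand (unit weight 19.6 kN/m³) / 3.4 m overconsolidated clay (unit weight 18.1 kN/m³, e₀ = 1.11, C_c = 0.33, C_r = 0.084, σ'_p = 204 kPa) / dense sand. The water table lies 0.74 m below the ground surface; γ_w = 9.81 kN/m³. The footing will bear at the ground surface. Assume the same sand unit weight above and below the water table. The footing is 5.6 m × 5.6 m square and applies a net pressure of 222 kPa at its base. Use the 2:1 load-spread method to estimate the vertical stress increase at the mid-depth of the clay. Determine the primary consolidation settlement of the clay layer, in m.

S_c ≈ 0.0715 m

Mid-depth of clay below the ground surface: z = 1.6 + 3.4/2 = 3.3 m.
Total vertical stress at mid-clay: σ_v = 19.6×1.6 + 18.1×1.7 = 62.13 kPa.
Pore pressure: u = 9.81×(3.3 − 0.74) = 25.114 kPa.
Initial effective stress: σ'_0 = σ_v − u = 62.13 − 25.114 = 37.016 kPa.
Stress increase at mid-clay by the 2:1 spreading method:
Δσ = qBL/((B+z)(L+z)) = 222×5.6×5.6/((5.6+3.3)(5.6+3.3)) = 87.892 kPa
Final effective stress: σ'_f = 37.016 + 87.892 = 124.91 kPa.
σ'_f = 124.91 ≤ σ'_p = 204 kPa, so the clay remains overconsolidated and only the recompression index applies:
S_c = C_r·H/(1+e₀)·log₁₀(σ'_f/σ'_0) = 0.084×3.4/2.11×log₁₀(124.91/37.016)
    = 0.13536 × 0.52821 = 0.0715 m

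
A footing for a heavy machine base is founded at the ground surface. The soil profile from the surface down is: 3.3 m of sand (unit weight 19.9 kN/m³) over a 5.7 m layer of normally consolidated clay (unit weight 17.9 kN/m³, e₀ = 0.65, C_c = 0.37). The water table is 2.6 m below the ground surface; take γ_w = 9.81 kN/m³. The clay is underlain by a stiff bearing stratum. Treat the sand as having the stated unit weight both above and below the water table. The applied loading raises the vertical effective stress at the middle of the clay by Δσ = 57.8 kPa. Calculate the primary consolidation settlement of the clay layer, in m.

S_c ≈ 0.297 m

Mid-depth of clay below the ground surface: z = 3.3 + 5.7/2 = 6.15 m.
Total vertical stress at mid-clay: σ_v = 19.9×3.3 + 17.9×2.85 = 116.68 kPa.
Pore pressure: u = 9.81×(6.15 − 2.6) = 34.825 kPa.
Initial effective stress: σ'_0 = σ_v − u = 116.68 − 34.825 = 81.855 kPa.
Final effective stress: σ'_f = σ'_0 + Δσ = 81.855 + 57.8 = 139.66 kPa.
Normally consolidated clay, so the full stress increment lies on the virgin compression line:
S_c = C_c·H/(1+e₀)·log₁₀(σ'_f/σ'_0) = 0.37×5.7/(1+0.65)×log₁₀(139.66/81.855)
    = 1.2782 × 0.23203 = 0.2966 m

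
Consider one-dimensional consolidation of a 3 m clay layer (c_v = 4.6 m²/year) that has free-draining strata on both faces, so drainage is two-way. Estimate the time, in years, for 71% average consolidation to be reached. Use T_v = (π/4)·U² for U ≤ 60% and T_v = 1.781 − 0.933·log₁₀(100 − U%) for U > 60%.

t ≈ 0.204 years

Drainage path length: H_d = H/2 = 1.5 m (double drainage).
U > 60%: T_v = 1.781 − 0.933·log₁₀(100 − 71) = 0.41658.
t = T_v·H_d²/c_v = 0.41658×1.5²/4.6 = 0.2038 years.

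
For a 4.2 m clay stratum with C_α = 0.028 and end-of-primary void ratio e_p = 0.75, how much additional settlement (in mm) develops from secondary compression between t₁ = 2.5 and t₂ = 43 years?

S_s ≈ 83 mm

Secondary compression: S_s = C_α·H/(1+e_p)·log₁₀(t₂/t₁)
S_s = 0.028×4.2/(1+0.75)×log₁₀(43/2.5)
    = 0.0672 × 1.236 = 0.08303 m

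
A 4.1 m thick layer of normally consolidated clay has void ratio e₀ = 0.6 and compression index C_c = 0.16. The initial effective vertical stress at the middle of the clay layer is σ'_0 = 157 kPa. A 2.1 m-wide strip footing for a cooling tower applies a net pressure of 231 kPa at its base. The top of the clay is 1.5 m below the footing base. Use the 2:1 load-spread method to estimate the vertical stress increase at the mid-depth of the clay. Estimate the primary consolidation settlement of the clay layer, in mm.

S_c ≈ 77.7 mm

Mid-depth of clay below the footing base: z = 1.5 + 4.1/2 = 3.55 m.
Stress increase at mid-clay by the 2:1 spreading method:
Δσ = qB/(B+z) = 231×2.1/(2.1+3.55) = 85.858 kPa
Final effective stress: σ'_f = σ'_0 + Δσ = 157 + 85.858 = 242.86 kPa.
Normally consolidated clay, so the full stress increment lies on the virgin compression line:
S_c = C_c·H/(1+e₀)·log₁₀(σ'_f/σ'_0) = 0.16×4.1/(1+0.6)×log₁₀(242.86/157)
    = 0.41 × 0.18946 = 0.07768 m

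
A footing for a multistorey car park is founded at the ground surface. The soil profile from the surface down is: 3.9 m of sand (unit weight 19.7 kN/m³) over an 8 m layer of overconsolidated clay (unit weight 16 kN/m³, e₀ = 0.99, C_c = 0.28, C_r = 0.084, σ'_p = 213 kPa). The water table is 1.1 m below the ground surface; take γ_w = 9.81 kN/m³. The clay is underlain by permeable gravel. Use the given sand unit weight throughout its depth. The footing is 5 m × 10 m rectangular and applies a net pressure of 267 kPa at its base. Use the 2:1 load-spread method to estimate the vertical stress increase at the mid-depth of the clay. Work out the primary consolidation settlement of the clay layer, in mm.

Mid-depth of clay below the ground surface: z = 3.9 + 8/2 = 7.9 m.
Total vertical stress at mid-clay: σ_v = 19.7×3.9 + 16×4 = 140.83 kPa.
Pore pressure: u = 9.81×(7.9 − 1.1) = 66.708 kPa.
Initial effective stress: σ'_0 = σ_v − u = 140.83 − 66.708 = 74.122 kPa.
Stress increase at mid-clay by the 2:1 spreading method:
Δσ = qBL/((B+z)(L+z)) = 267×5×10/((5+7.9)(10+7.9)) = 57.815 kPa
Final effective stress: σ'_f = 74.122 + 57.815 = 131.94 kPa.
σ'_f = 131.94 ≤ σ'_p = 213 kPa, so the clay remains overconsolidated and only the recompression index applies:
S_c = C_r·H/(1+e₀)·log₁₀(σ'_f/σ'_0) = 0.084×8/1.99×log₁₀(131.94/74.122)
    = 0.33769 × 0.25043 = 0.08457 m

S_c ≈ 84.6 mm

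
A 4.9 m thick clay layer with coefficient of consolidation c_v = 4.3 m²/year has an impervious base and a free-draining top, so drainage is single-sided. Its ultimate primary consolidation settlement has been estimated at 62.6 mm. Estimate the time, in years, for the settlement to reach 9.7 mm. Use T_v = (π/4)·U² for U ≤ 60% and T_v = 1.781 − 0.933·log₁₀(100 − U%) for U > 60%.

t ≈ 0.105 years

Drainage path length: H_d = H = 4.9 m (single drainage).
U = S(t)/S_ult = 9.7/62.6 = 0.155.
U ≤ 60%: T_v = (π/4)·U² = (π/4)×0.15495² = 0.018858.
t = T_v·H_d²/c_v = 0.018858×4.9²/4.3 = 0.1053 years.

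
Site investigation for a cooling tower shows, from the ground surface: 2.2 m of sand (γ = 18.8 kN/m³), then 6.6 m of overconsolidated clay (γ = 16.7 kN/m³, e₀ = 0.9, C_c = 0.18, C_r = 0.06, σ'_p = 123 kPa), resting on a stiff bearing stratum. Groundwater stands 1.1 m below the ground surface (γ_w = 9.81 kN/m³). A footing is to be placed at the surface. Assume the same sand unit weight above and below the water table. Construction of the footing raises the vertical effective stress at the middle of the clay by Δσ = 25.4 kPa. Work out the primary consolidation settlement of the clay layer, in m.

S_c ≈ 0.0353 m

Mid-depth of clay below the ground surface: z = 2.2 + 6.6/2 = 5.5 m.
Total vertical stress at mid-clay: σ_v = 18.8×2.2 + 16.7×3.3 = 96.47 kPa.
Pore pressure: u = 9.81×(5.5 − 1.1) = 43.164 kPa.
Initial effective stress: σ'_0 = σ_v − u = 96.47 − 43.164 = 53.306 kPa.
Final effective stress: σ'_f = 53.306 + 25.4 = 78.706 kPa.
σ'_f = 78.706 ≤ σ'_p = 123 kPa, so the clay remains overconsolidated and only the recompression index applies:
S_c = C_r·H/(1+e₀)·log₁₀(σ'_f/σ'_0) = 0.06×6.6/1.9×log₁₀(78.706/53.306)
    = 0.20842 × 0.16923 = 0.03527 m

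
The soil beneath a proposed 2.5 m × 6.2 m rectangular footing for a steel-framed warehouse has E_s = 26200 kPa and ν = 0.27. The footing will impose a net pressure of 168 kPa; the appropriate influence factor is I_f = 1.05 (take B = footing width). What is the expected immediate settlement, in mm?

S_e ≈ 15.6 mm

Immediate (elastic) settlement: S_e = q·B·(1−ν²)/E_s · I_f.
S_e = 168 × 2.5 × (1 − 0.27²) / 26200 × 1.05
    = 168 × 2.5 × 0.9271 / 26200 × 1.05
    = 0.01561 m = 15.61 mm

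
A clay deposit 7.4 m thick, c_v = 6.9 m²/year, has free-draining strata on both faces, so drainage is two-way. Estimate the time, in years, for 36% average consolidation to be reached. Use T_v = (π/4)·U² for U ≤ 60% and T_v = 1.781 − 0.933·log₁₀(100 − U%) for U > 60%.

Drainage path length: H_d = H/2 = 3.7 m (double drainage).
U ≤ 60%: T_v = (π/4)·U² = (π/4)×0.36² = 0.10179.
t = T_v·H_d²/c_v = 0.10179×3.7²/6.9 = 0.202 years.

t ≈ 0.202 years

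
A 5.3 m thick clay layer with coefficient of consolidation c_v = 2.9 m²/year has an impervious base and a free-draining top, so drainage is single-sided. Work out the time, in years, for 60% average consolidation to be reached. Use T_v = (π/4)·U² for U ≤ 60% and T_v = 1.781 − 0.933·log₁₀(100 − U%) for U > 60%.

Drainage path length: H_d = H = 5.3 m (single drainage).
U ≤ 60%: T_v = (π/4)·U² = (π/4)×0.6² = 0.28274.
t = T_v·H_d²/c_v = 0.28274×5.3²/2.9 = 2.739 years.

t ≈ 2.74 years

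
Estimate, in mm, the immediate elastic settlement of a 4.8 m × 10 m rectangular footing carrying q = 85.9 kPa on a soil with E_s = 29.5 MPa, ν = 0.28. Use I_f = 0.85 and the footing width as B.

Immediate (elastic) settlement: S_e = q·B·(1−ν²)/E_s · I_f.
E_s = 29.5 MPa = 29500 kPa.
S_e = 85.9 × 4.8 × (1 − 0.28²) / 29500 × 0.85
    = 85.9 × 4.8 × 0.9216 / 29500 × 0.85
    = 0.01095 m = 10.95 mm

S_e ≈ 10.9 mm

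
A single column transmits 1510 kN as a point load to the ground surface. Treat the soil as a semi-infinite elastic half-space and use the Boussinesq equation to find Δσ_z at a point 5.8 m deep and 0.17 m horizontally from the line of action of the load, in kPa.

Δσ_z ≈ 21.4 kPa

Boussinesq vertical stress below a point load on an elastic half-space:
Δσ_z = 3P/(2πz²) · [1 + (r/z)²]^(−5/2)
r/z = 0.17/5.8 = 0.02931; [1+(r/z)²]^(−5/2) = 0.99786.
Δσ_z = 3×1510/(2π×5.8²) × 0.99786 = 21.432 × 0.99786 = 21.39 kPa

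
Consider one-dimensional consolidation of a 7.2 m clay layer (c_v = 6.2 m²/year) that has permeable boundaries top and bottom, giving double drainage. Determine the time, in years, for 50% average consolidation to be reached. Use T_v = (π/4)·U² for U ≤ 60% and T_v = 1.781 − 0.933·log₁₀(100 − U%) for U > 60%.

t ≈ 0.41 years

Drainage path length: H_d = H/2 = 3.6 m (double drainage).
U ≤ 60%: T_v = (π/4)·U² = (π/4)×0.5² = 0.19635.
t = T_v·H_d²/c_v = 0.19635×3.6²/6.2 = 0.4104 years.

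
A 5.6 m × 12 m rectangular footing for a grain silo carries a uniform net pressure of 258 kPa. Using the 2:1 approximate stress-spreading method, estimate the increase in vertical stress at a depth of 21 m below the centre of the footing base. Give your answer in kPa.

Δσ_z ≈ 19.8 kPa

By the 2:1 method the load spreads at 1 horizontal : 2 vertical, so at depth z the loaded area has grown by z in each plan dimension:
Δσ = qBL/((B+z)(L+z)) = 258×5.6×12/((5.6+21)(12+21)) = 19.751 kPa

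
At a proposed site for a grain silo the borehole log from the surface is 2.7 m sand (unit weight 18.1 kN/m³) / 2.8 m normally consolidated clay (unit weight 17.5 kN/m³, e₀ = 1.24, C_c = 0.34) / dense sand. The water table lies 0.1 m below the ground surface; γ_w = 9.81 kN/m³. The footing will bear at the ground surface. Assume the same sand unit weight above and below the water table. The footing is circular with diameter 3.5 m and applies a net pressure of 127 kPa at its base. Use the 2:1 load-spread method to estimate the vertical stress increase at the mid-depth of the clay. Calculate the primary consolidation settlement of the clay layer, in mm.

S_c ≈ 107 mm

Mid-depth of clay below the ground surface: z = 2.7 + 2.8/2 = 4.1 m.
Total vertical stress at mid-clay: σ_v = 18.1×2.7 + 17.5×1.4 = 73.37 kPa.
Pore pressure: u = 9.81×(4.1 − 0.1) = 39.24 kPa.
Initial effective stress: σ'_0 = σ_v − u = 73.37 − 39.24 = 34.13 kPa.
Stress increase at mid-clay by the 2:1 spreading method:
Δσ ≈ qD²/(D+z)² = 127×3.5²/(3.5+4.1)² = 26.935 kPa
Final effective stress: σ'_f = σ'_0 + Δσ = 34.13 + 26.935 = 61.065 kPa.
Normally consolidated clay, so the full stress increment lies on the virgin compression line:
S_c = C_c·H/(1+e₀)·log₁₀(σ'_f/σ'_0) = 0.34×2.8/(1+1.24)×log₁₀(61.065/34.13)
    = 0.425 × 0.25266 = 0.1074 m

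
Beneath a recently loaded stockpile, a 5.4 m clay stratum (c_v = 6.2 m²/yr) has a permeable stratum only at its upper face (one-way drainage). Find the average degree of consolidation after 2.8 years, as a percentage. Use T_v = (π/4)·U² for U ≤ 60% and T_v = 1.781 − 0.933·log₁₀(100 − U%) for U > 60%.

Drainage path length: H_d = H = 5.4 m (single drainage).
T_v = c_v·t/H_d² = 6.2×2.8/5.4² = 0.59534.
T_v = 0.59534 corresponds to the U > 60% branch:
U = 1 − 10^((1.781 − T_v)/0.933)/100 = 0.8134

U ≈ 81.3 %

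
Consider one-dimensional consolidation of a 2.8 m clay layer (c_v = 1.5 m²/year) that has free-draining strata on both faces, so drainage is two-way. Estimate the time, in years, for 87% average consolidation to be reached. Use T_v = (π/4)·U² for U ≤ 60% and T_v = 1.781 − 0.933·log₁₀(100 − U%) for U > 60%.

t ≈ 0.969 years

Drainage path length: H_d = H/2 = 1.4 m (double drainage).
U > 60%: T_v = 1.781 − 0.933·log₁₀(100 − 87) = 0.74169.
t = T_v·H_d²/c_v = 0.74169×1.4²/1.5 = 0.9691 years.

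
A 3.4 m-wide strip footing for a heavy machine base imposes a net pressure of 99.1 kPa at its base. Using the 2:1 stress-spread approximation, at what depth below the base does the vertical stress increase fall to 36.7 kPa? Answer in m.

z ≈ 5.78 m

2:1 spreading — at depth z the loaded area has grown by z in each plan dimension:
qB/(B+z) = Δσ_z ⇒ z = qB/Δσ_z − B = 99.1×3.4/36.7 − 3.4 = 5.781 m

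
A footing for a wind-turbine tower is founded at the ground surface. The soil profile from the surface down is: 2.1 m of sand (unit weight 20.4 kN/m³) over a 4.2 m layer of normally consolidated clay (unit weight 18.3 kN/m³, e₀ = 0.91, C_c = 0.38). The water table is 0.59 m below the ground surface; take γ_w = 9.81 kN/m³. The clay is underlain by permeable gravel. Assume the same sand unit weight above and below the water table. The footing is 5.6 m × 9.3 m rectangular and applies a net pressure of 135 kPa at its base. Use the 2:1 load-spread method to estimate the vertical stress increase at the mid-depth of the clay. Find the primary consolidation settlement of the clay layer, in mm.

S_c ≈ 279 mm

Mid-depth of clay below the ground surface: z = 2.1 + 4.2/2 = 4.2 m.
Total vertical stress at mid-clay: σ_v = 20.4×2.1 + 18.3×2.1 = 81.27 kPa.
Pore pressure: u = 9.81×(4.2 − 0.59) = 35.414 kPa.
Initial effective stress: σ'_0 = σ_v − u = 81.27 − 35.414 = 45.856 kPa.
Stress increase at mid-clay by the 2:1 spreading method:
Δσ = qBL/((B+z)(L+z)) = 135×5.6×9.3/((5.6+4.2)(9.3+4.2)) = 53.143 kPa
Final effective stress: σ'_f = σ'_0 + Δσ = 45.856 + 53.143 = 98.999 kPa.
Normally consolidated clay, so the full stress increment lies on the virgin compression line:
S_c = C_c·H/(1+e₀)·log₁₀(σ'_f/σ'_0) = 0.38×4.2/(1+0.91)×log₁₀(98.999/45.856)
    = 0.8356 × 0.33423 = 0.2793 m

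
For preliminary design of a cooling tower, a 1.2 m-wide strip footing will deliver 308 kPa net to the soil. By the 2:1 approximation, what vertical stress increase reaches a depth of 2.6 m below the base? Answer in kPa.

By the 2:1 method the load spreads at 1 horizontal : 2 vertical, so at depth z the loaded area has grown by z in each plan dimension:
Δσ = qB/(B+z) = 308×1.2/(1.2+2.6) = 97.263 kPa

Δσ_z ≈ 97.3 kPa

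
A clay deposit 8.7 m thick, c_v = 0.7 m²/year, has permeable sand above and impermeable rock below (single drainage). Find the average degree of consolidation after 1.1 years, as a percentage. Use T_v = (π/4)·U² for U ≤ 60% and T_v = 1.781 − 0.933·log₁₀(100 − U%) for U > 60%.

Drainage path length: H_d = H = 8.7 m (single drainage).
T_v = c_v·t/H_d² = 0.7×1.1/8.7² = 0.010173.
T_v = 0.010173 corresponds to the U ≤ 60% branch:
U = √(4T_v/π) = 0.1138

U ≈ 11.4 %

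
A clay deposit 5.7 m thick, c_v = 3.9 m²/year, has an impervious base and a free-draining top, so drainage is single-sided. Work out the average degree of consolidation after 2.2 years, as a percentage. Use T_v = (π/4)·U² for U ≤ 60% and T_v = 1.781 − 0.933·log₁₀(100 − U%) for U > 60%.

Drainage path length: H_d = H = 5.7 m (single drainage).
T_v = c_v·t/H_d² = 3.9×2.2/5.7² = 0.26408.
T_v = 0.26408 corresponds to the U ≤ 60% branch:
U = √(4T_v/π) = 0.5799

U ≈ 58 %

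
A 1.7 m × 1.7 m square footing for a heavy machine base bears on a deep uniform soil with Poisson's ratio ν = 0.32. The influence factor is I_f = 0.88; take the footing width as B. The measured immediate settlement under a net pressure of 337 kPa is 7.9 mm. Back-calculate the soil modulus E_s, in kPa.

E_s ≈ 57300 kPa

S_e = q·B·(1−ν²)/E_s · I_f  ⇒  E_s = q·B·(1−ν²)·I_f / S_e.
E_s = 337 × 1.7 × 0.8976 × 0.88 / 0.0079 = 57280 kPa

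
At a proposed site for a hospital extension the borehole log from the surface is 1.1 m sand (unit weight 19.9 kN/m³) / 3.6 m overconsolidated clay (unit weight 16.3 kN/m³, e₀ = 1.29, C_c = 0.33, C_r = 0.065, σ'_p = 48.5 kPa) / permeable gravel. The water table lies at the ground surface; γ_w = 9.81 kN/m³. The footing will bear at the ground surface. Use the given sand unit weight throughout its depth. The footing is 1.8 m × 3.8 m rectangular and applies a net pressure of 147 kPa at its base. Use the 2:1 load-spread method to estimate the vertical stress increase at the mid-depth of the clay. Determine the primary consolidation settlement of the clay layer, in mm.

Mid-depth of clay below the ground surface: z = 1.1 + 3.6/2 = 2.9 m.
Total vertical stress at mid-clay: σ_v = 19.9×1.1 + 16.3×1.8 = 51.23 kPa.
Pore pressure: u = 9.81×(2.9 − 0) = 28.449 kPa.
Initial effective stress: σ'_0 = σ_v − u = 51.23 − 28.449 = 22.781 kPa.
Stress increase at mid-clay by the 2:1 spreading method:
Δσ = qBL/((B+z)(L+z)) = 147×1.8×3.8/((1.8+2.9)(3.8+2.9)) = 31.93 kPa
Final effective stress: σ'_f = 22.781 + 31.93 = 54.711 kPa.
σ'_f = 54.711 > σ'_p = 48.5 kPa, so the stress path crosses the preconsolidation pressure — recompression up to σ'_p, then virgin compression beyond:
S_c = H/(1+e₀)·[C_r·log₁₀(σ'_p/σ'_0) + C_c·log₁₀(σ'_f/σ'_p)]
    = 3.6/2.29 × [0.065×log₁₀(48.5/22.781) + 0.33×log₁₀(54.711/48.5)]
    = 1.5721 × [0.021331 + 0.01727] = 0.06068 m

S_c ≈ 60.7 mm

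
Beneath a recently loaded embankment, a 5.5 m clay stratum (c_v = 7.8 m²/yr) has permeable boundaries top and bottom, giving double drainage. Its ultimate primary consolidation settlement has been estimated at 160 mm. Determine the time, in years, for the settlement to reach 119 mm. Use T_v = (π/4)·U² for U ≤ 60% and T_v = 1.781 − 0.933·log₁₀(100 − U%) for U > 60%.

t ≈ 0.453 years

Drainage path length: H_d = H/2 = 2.75 m (double drainage).
U = S(t)/S_ult = 119/160 = 0.7438.
U > 60%: T_v = 1.781 − 0.933·log₁₀(100 − 74.375) = 0.46672.
t = T_v·H_d²/c_v = 0.46672×2.75²/7.8 = 0.4525 years.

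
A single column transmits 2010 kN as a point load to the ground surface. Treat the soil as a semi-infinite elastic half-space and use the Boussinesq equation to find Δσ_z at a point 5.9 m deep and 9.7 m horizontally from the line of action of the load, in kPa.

Δσ_z ≈ 1.04 kPa

Boussinesq vertical stress below a point load on an elastic half-space:
Δσ_z = 3P/(2πz²) · [1 + (r/z)²]^(−5/2)
r/z = 9.7/5.9 = 1.6441; [1+(r/z)²]^(−5/2) = 0.037899.
Δσ_z = 3×2010/(2π×5.9²) × 0.037899 = 27.57 × 0.037899 = 1.045 kPa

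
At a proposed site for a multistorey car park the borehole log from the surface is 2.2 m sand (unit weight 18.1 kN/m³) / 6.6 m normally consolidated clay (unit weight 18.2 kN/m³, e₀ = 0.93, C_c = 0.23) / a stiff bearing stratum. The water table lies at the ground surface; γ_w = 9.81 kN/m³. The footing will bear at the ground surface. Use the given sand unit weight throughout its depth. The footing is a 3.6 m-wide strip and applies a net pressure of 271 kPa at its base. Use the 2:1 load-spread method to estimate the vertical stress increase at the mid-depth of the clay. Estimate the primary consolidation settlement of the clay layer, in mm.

Mid-depth of clay below the ground surface: z = 2.2 + 6.6/2 = 5.5 m.
Total vertical stress at mid-clay: σ_v = 18.1×2.2 + 18.2×3.3 = 99.88 kPa.
Pore pressure: u = 9.81×(5.5 − 0) = 53.955 kPa.
Initial effective stress: σ'_0 = σ_v − u = 99.88 − 53.955 = 45.925 kPa.
Stress increase at mid-clay by the 2:1 spreading method:
Δσ = qB/(B+z) = 271×3.6/(3.6+5.5) = 107.21 kPa
Final effective stress: σ'_f = σ'_0 + Δσ = 45.925 + 107.21 = 153.13 kPa.
Normally consolidated clay, so the full stress increment lies on the virgin compression line:
S_c = C_c·H/(1+e₀)·log₁₀(σ'_f/σ'_0) = 0.23×6.6/(1+0.93)×log₁₀(153.13/45.925)
    = 0.78653 × 0.52301 = 0.4114 m

S_c ≈ 411 mm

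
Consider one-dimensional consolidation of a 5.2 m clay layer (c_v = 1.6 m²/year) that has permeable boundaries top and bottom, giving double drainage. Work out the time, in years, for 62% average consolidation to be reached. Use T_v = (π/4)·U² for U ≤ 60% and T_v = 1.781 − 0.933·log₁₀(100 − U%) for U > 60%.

Drainage path length: H_d = H/2 = 2.6 m (double drainage).
U > 60%: T_v = 1.781 − 0.933·log₁₀(100 − 62) = 0.30706.
t = T_v·H_d²/c_v = 0.30706×2.6²/1.6 = 1.297 years.

t ≈ 1.3 years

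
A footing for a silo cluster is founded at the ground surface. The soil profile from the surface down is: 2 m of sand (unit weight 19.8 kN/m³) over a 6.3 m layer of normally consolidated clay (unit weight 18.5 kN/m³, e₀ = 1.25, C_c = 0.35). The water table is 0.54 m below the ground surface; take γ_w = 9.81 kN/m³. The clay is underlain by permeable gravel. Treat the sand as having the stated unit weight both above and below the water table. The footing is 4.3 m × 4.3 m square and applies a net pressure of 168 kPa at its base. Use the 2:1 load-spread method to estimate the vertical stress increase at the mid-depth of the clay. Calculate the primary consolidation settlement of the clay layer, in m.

S_c ≈ 0.216 m

Mid-depth of clay below the ground surface: z = 2 + 6.3/2 = 5.15 m.
Total vertical stress at mid-clay: σ_v = 19.8×2 + 18.5×3.15 = 97.875 kPa.
Pore pressure: u = 9.81×(5.15 − 0.54) = 45.224 kPa.
Initial effective stress: σ'_0 = σ_v − u = 97.875 − 45.224 = 52.651 kPa.
Stress increase at mid-clay by the 2:1 spreading method:
Δσ = qBL/((B+z)(L+z)) = 168×4.3×4.3/((4.3+5.15)(4.3+5.15)) = 34.784 kPa
Final effective stress: σ'_f = σ'_0 + Δσ = 52.651 + 34.784 = 87.435 kPa.
Normally consolidated clay, so the full stress increment lies on the virgin compression line:
S_c = C_c·H/(1+e₀)·log₁₀(σ'_f/σ'_0) = 0.35×6.3/(1+1.25)×log₁₀(87.435/52.651)
    = 0.98 × 0.22028 = 0.2159 m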